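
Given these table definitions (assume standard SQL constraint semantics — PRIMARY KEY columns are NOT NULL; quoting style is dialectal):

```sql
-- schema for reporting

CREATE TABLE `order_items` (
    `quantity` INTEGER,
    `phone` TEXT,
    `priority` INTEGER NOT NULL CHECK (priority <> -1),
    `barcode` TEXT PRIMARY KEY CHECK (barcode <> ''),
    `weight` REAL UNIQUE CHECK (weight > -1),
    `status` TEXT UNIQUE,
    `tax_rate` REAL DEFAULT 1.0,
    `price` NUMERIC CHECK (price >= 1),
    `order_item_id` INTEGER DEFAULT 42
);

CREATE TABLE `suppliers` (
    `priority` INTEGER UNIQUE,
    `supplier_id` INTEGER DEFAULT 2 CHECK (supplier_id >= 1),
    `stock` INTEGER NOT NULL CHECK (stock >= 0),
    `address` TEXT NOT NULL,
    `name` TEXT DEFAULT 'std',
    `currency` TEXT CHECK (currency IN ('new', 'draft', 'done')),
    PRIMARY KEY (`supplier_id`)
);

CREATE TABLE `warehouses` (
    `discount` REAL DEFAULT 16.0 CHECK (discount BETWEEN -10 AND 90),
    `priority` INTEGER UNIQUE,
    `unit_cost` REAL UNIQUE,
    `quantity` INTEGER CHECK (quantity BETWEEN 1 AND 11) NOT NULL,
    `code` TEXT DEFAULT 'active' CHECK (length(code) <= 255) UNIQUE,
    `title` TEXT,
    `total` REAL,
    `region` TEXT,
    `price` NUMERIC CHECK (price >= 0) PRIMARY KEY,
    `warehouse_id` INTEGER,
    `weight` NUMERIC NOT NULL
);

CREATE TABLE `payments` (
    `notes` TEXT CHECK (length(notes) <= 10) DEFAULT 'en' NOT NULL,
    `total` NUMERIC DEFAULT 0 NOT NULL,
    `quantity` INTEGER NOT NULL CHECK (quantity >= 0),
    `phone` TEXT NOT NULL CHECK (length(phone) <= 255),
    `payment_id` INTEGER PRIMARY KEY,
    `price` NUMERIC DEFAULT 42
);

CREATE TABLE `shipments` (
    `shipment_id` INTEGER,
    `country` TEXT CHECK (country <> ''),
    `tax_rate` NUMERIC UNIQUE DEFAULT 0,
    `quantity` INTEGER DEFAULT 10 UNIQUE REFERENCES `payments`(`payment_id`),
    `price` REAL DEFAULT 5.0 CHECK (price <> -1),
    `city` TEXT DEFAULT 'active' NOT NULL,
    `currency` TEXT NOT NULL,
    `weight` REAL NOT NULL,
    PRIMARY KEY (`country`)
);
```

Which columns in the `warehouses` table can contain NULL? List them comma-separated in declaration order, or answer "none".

- discount: CHECK does not forbid NULL (a CHECK constraint passes when its expression is NULL) → nullable.
- priority: UNIQUE does not imply NOT NULL → nullable.
- unit_cost: UNIQUE does not imply NOT NULL → nullable.
- quantity: declared NOT NULL → not nullable.
- code: CHECK does not forbid NULL (a CHECK constraint passes when its expression is NULL) → nullable.
- title: no NOT NULL constraint applies → nullable.
- total: no NOT NULL constraint applies → nullable.
- region: no NOT NULL constraint applies → nullable.
- price: part of the PRIMARY KEY, which implies NOT NULL → not nullable.
- warehouse_id: no NOT NULL constraint applies → nullable.
- weight: declared NOT NULL → not nullable.

discount, priority, unit_cost, code, title, total, region, warehouse_id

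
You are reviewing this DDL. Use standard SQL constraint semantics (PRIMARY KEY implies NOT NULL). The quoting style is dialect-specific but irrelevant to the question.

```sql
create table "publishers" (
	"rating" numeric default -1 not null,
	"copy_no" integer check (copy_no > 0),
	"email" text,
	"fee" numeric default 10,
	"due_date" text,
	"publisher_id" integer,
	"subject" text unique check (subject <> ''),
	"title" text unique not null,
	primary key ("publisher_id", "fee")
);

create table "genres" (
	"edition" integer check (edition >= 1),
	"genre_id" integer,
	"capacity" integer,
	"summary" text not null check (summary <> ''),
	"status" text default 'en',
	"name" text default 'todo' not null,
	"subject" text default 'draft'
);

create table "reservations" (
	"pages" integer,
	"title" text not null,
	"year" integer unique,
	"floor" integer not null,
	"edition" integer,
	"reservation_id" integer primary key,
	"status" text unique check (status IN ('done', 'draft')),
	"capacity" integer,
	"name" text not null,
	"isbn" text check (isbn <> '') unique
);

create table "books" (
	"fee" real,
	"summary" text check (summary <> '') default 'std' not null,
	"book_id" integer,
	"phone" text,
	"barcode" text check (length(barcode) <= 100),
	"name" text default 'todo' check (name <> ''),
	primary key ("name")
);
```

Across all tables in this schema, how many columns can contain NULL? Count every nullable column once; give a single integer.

19

publishers: 4 nullable (copy_no, email, due_date, subject — PK (publisher_id, fee) and explicit NOT NULL columns excluded).
genres: 5 nullable (edition, genre_id, capacity, status, subject — PK none and explicit NOT NULL columns excluded).
reservations: 6 nullable (pages, year, edition, status, capacity, isbn — PK (reservation_id) and explicit NOT NULL columns excluded).
books: 4 nullable (fee, book_id, phone, barcode — PK (name) and explicit NOT NULL columns excluded).
Total: 4 + 5 + 6 + 4 = 19.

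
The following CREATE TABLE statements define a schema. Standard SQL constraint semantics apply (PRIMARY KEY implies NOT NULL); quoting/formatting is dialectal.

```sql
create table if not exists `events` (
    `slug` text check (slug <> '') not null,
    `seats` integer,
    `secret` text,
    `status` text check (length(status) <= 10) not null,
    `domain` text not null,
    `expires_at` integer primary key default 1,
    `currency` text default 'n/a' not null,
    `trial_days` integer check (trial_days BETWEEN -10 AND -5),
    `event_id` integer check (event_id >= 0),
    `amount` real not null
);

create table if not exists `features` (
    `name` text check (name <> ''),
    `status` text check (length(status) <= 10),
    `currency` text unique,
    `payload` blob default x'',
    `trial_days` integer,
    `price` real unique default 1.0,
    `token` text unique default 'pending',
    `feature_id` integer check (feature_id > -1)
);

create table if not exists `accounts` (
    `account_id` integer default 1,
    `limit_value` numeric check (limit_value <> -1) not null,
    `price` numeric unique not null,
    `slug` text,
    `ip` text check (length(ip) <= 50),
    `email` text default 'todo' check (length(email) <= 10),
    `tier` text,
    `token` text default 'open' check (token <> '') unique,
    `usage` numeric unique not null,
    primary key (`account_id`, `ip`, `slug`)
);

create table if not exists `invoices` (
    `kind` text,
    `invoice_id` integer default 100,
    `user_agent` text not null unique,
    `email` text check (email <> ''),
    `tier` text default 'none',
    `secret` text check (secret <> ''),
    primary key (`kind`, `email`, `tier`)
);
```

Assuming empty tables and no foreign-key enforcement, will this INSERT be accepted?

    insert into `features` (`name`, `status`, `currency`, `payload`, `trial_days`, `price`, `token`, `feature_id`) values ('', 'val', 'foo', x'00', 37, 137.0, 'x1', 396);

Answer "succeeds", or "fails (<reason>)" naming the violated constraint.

The value '' for name violates CHECK (name <> '').

fails (CHECK on name)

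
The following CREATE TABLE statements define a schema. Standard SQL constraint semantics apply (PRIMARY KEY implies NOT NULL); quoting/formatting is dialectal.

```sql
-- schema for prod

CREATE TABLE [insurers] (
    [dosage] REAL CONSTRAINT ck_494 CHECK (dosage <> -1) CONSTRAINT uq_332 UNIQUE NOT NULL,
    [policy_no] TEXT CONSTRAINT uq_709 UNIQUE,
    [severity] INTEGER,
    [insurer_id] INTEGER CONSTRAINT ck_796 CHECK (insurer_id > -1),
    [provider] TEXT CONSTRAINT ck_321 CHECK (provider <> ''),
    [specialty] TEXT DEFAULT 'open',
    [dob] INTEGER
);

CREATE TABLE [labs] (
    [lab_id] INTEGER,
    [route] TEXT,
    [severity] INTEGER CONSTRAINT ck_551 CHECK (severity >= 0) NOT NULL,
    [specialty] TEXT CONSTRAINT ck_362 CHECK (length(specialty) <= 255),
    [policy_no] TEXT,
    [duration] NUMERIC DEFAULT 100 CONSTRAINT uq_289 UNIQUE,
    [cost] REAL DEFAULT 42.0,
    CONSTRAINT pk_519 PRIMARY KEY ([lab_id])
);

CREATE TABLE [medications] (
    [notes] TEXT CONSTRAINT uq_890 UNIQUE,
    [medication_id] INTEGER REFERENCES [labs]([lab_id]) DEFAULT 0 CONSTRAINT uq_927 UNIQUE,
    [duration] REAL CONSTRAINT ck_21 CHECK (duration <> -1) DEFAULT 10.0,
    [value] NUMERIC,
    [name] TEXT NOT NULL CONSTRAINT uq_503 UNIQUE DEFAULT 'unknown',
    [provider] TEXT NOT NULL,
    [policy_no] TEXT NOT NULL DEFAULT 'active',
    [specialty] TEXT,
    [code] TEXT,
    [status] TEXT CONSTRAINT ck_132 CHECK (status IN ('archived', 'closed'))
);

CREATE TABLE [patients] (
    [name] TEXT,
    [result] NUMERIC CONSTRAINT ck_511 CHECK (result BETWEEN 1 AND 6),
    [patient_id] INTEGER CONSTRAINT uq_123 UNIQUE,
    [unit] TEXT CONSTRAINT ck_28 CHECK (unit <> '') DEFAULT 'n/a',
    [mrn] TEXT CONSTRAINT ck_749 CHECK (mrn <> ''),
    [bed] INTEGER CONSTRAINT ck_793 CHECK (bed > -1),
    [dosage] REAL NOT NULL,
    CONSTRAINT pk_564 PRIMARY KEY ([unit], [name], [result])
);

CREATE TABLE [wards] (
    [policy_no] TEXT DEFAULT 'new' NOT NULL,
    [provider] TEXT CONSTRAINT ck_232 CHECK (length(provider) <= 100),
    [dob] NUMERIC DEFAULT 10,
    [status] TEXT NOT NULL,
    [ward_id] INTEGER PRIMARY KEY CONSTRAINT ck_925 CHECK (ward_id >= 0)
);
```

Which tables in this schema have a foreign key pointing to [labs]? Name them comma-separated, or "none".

medications

- medications.medication_id references labs(lab_id).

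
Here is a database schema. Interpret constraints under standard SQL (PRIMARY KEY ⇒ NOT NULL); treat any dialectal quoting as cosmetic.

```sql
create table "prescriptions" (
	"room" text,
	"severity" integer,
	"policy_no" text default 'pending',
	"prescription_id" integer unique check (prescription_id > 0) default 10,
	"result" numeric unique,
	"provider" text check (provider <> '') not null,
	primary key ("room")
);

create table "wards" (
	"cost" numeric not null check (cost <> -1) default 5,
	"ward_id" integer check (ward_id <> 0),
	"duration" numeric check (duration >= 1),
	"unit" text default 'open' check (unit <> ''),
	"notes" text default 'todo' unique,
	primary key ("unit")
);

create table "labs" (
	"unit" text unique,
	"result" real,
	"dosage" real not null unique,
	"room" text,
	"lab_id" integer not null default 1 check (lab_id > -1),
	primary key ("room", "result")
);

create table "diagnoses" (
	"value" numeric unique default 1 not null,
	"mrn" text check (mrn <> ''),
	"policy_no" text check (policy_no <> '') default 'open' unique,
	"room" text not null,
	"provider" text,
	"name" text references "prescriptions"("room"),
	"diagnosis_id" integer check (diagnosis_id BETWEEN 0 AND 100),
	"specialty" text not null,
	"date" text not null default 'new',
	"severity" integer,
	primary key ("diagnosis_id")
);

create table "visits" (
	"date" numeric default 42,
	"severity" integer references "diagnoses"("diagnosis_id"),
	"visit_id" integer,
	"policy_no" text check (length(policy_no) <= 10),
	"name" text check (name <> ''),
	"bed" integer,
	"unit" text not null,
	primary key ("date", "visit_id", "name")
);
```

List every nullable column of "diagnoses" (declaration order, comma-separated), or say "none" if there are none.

- value: declared NOT NULL → not nullable.
- mrn: CHECK does not forbid NULL (a CHECK constraint passes when its expression is NULL) → nullable.
- policy_no: CHECK does not forbid NULL (a CHECK constraint passes when its expression is NULL) → nullable.
- room: declared NOT NULL → not nullable.
- provider: no NOT NULL constraint applies → nullable.
- name: a foreign key column may be NULL unless separately constrained → nullable.
- diagnosis_id: part of the PRIMARY KEY, which implies NOT NULL → not nullable.
- specialty: declared NOT NULL → not nullable.
- date: declared NOT NULL → not nullable.
- severity: no NOT NULL constraint applies → nullable.

mrn, policy_no, provider, name, severity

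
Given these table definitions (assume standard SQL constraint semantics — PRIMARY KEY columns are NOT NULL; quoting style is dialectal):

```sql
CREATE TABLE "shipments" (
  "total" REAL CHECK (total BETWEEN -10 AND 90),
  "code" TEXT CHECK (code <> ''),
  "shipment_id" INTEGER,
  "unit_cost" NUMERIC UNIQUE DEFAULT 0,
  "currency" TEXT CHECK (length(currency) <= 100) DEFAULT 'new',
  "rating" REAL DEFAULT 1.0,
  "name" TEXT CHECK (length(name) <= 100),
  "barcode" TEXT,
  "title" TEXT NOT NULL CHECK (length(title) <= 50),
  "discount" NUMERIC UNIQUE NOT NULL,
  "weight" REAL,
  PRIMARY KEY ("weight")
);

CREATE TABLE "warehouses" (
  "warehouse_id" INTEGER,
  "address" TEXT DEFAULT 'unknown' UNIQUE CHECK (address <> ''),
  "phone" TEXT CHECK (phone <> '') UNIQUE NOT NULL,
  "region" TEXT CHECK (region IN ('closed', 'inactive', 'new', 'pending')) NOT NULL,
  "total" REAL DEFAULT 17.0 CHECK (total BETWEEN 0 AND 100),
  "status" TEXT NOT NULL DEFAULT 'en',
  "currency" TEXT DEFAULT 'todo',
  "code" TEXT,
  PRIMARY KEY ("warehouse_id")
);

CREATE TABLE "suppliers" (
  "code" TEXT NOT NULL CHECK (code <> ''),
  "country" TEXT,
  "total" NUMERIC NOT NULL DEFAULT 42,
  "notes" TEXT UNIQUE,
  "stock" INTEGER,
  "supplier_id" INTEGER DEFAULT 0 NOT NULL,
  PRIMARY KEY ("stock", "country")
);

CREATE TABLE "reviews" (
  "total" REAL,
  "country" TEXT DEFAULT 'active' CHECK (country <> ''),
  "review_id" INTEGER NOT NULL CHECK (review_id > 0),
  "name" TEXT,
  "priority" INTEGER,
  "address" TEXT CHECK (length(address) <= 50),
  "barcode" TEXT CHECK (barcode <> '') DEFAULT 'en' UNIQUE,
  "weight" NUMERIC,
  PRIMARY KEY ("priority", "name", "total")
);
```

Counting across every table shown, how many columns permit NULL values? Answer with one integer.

17

shipments: 8 nullable (total, code, shipment_id, unit_cost, currency, rating, name, barcode — PK (weight) and explicit NOT NULL columns excluded).
warehouses: 4 nullable (address, total, currency, code — PK (warehouse_id) and explicit NOT NULL columns excluded).
suppliers: 1 nullable (notes — PK (stock, country) and explicit NOT NULL columns excluded).
reviews: 4 nullable (country, address, barcode, weight — PK (priority, name, total) and explicit NOT NULL columns excluded).
Total: 8 + 4 + 1 + 4 = 17.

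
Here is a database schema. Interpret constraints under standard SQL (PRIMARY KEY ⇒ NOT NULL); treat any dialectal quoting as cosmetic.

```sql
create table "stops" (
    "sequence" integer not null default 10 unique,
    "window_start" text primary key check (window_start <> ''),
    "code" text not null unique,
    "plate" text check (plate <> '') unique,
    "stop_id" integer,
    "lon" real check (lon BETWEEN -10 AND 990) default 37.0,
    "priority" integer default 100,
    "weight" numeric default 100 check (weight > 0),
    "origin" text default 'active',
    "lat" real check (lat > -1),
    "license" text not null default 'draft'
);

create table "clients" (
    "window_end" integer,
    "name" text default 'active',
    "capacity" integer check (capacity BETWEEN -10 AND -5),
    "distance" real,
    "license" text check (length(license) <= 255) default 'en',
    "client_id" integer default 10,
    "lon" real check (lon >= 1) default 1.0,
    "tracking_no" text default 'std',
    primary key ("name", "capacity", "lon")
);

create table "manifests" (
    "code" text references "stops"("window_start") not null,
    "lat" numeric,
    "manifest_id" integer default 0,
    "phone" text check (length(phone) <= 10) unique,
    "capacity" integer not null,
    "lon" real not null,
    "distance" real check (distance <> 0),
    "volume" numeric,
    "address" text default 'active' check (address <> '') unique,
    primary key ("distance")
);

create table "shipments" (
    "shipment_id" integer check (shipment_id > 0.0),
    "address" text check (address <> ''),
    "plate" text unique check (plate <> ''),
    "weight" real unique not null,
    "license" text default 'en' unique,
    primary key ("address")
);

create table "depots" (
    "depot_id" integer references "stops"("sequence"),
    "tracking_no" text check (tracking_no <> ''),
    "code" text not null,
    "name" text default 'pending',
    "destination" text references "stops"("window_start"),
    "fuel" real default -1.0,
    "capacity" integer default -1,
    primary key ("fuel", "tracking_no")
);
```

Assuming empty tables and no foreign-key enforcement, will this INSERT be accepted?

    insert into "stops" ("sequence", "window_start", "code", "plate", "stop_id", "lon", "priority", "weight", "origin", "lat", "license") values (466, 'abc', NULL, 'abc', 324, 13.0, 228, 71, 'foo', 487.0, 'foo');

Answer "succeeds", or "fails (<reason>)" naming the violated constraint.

fails (NOT NULL on code)

code is explicitly set to NULL, but code is declared NOT NULL.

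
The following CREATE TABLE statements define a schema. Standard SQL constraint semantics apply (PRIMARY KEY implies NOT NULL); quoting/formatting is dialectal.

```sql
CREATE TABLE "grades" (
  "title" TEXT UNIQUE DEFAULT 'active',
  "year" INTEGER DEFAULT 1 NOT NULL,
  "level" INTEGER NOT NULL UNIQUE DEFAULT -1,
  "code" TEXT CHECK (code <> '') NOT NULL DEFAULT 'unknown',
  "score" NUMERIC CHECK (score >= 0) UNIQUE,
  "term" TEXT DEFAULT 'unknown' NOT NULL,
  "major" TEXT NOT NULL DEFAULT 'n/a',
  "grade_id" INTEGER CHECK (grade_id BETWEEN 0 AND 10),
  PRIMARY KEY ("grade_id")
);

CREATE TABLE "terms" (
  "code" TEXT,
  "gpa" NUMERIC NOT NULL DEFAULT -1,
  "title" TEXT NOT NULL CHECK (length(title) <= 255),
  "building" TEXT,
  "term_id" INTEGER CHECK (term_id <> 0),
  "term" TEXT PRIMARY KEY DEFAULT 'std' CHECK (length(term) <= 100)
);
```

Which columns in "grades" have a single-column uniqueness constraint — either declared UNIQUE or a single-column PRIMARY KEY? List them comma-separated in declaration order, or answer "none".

title, level, score, grade_id

- title: declared UNIQUE → unique.
- year: no UNIQUE or single-column PK constraint.
- level: declared UNIQUE → unique.
- code: no UNIQUE or single-column PK constraint.
- score: declared UNIQUE → unique.
- term: no UNIQUE or single-column PK constraint.
- major: no UNIQUE or single-column PK constraint.
- grade_id: single-column PRIMARY KEY → unique.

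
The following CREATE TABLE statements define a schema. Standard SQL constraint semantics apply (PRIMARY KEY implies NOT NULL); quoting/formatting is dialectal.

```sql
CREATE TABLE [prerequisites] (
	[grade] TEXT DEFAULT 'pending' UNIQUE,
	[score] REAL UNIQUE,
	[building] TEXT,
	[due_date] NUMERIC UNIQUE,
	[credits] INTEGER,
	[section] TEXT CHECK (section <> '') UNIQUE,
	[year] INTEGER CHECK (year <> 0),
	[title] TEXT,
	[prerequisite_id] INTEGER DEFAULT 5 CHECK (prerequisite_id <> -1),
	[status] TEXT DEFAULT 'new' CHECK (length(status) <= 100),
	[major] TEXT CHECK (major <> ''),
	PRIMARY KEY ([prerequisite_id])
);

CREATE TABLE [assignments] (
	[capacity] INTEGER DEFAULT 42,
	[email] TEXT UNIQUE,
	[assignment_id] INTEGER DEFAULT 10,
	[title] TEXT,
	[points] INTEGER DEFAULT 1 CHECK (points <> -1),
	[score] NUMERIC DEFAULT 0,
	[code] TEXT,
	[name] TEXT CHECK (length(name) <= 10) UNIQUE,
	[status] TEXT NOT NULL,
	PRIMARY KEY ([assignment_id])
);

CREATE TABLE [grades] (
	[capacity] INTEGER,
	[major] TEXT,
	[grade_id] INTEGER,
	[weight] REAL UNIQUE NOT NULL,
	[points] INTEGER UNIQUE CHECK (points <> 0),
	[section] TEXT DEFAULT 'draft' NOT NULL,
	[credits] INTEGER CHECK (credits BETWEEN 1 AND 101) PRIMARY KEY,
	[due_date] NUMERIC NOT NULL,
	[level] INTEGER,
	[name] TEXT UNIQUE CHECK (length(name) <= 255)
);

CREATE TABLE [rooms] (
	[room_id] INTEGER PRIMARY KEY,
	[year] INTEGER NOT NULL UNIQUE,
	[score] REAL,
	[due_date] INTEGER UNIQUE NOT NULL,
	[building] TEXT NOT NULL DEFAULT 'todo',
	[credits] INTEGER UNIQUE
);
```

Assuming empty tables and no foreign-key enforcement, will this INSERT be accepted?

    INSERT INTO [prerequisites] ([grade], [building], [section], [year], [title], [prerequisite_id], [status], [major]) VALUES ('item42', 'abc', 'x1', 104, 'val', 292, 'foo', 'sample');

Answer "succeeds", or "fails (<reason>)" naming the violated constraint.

NOT NULL columns: prerequisite_id is supplied.
CHECK constraints: 'x1' satisfies (section <> ''); 104 satisfies (year <> 0); 292 satisfies (prerequisite_id <> -1); 'foo' satisfies (length(status) <= 100); 'sample' satisfies (major <> '').
No constraint is violated.

succeeds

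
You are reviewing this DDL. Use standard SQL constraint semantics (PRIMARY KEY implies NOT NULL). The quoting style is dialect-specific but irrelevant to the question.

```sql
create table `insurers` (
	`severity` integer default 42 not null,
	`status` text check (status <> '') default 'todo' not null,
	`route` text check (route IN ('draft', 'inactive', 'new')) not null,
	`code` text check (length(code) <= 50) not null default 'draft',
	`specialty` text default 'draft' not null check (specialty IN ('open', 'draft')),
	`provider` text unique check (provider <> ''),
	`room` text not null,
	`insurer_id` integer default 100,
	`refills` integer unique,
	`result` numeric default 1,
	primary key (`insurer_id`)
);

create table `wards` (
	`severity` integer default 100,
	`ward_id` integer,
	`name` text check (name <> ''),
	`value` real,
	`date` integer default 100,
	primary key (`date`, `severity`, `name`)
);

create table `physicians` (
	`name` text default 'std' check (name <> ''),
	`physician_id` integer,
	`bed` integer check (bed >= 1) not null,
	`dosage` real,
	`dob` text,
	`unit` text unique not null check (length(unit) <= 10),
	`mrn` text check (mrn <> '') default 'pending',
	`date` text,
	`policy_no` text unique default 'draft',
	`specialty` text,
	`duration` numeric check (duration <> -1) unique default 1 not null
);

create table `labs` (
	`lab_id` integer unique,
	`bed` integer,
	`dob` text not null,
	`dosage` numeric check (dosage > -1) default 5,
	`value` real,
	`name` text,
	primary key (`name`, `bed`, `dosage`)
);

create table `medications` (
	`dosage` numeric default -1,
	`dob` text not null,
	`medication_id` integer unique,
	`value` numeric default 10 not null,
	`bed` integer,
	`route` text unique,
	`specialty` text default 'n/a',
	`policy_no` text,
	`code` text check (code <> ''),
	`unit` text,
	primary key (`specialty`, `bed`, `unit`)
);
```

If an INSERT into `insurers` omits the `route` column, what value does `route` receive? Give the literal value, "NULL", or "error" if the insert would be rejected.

error

route has no DEFAULT clause.
Omitting it would insert NULL, but it is declared NOT NULL, so the INSERT fails.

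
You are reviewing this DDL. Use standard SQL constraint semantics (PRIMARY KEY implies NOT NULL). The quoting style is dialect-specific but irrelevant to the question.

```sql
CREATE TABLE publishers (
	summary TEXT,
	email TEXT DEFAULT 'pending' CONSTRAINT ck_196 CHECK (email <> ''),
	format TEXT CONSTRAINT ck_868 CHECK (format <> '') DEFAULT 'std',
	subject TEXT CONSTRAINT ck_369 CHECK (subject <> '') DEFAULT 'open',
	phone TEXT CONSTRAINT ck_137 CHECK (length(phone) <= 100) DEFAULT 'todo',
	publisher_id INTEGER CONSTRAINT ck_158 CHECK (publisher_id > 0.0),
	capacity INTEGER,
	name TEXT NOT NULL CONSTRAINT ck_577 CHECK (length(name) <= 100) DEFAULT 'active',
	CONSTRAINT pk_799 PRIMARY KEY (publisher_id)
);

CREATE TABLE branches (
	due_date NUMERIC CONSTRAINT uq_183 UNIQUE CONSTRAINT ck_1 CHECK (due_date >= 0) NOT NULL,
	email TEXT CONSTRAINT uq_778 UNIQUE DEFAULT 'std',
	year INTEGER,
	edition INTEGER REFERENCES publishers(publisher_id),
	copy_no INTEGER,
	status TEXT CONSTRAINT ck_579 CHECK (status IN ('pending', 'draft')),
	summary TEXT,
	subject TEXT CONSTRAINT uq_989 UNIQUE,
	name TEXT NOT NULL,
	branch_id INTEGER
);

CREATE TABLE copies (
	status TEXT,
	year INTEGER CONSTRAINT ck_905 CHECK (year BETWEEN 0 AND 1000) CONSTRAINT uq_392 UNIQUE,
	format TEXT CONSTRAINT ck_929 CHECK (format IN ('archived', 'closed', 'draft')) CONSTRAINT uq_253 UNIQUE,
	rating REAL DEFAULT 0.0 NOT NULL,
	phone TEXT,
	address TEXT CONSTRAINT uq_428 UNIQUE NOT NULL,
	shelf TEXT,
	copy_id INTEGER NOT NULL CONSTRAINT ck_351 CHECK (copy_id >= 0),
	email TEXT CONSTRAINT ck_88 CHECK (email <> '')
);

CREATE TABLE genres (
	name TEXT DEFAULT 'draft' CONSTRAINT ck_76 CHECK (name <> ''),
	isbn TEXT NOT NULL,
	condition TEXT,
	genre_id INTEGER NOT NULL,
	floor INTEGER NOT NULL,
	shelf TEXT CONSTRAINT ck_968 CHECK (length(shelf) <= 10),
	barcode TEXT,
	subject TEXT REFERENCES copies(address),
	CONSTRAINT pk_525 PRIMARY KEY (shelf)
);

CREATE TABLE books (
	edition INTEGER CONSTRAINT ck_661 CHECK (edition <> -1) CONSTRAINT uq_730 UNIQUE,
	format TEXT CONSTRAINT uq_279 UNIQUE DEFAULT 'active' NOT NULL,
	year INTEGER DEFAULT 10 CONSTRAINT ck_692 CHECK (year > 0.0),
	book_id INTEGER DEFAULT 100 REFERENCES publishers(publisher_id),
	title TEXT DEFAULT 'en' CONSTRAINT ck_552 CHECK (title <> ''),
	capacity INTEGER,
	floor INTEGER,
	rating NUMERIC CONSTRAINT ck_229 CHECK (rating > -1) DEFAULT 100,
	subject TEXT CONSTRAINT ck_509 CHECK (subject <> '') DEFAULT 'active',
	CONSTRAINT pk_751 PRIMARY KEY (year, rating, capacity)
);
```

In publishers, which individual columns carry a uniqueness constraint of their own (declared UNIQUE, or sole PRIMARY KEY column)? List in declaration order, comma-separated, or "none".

publisher_id

- summary: no UNIQUE or single-column PK constraint.
- email: no UNIQUE or single-column PK constraint.
- format: no UNIQUE or single-column PK constraint.
- subject: no UNIQUE or single-column PK constraint.
- phone: no UNIQUE or single-column PK constraint.
- publisher_id: single-column PRIMARY KEY → unique.
- capacity: no UNIQUE or single-column PK constraint.
- name: no UNIQUE or single-column PK constraint.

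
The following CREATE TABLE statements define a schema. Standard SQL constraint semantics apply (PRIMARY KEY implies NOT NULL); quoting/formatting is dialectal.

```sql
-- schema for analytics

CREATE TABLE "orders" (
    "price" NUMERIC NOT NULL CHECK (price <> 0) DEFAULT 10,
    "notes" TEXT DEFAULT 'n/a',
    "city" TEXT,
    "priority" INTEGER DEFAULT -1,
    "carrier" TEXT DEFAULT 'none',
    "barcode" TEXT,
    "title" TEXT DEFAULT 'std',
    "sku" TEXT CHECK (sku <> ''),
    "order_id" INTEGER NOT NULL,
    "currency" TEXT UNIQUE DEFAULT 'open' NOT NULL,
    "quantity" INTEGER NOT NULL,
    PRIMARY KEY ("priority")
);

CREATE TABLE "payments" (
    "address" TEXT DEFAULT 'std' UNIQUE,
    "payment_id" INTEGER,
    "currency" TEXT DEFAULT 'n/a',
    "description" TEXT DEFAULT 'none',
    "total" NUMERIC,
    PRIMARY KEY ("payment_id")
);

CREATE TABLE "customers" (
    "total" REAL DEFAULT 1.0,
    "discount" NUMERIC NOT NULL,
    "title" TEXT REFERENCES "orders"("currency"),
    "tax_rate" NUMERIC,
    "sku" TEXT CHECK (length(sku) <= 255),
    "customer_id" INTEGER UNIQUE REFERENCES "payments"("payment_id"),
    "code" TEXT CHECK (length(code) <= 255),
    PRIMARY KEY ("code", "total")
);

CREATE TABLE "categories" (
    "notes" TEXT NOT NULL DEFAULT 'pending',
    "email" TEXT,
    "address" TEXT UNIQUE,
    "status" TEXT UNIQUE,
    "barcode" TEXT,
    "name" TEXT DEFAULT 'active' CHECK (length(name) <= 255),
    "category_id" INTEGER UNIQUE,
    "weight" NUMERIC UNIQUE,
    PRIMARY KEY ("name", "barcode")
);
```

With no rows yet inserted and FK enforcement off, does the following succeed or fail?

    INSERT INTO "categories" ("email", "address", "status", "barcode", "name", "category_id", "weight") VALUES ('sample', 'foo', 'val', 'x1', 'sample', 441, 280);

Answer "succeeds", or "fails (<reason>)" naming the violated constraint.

succeeds

NOT NULL columns: barcode is supplied; name is supplied; notes defaults to 'pending'.
CHECK constraints: 'sample' satisfies (length(name) <= 255).
No constraint is violated.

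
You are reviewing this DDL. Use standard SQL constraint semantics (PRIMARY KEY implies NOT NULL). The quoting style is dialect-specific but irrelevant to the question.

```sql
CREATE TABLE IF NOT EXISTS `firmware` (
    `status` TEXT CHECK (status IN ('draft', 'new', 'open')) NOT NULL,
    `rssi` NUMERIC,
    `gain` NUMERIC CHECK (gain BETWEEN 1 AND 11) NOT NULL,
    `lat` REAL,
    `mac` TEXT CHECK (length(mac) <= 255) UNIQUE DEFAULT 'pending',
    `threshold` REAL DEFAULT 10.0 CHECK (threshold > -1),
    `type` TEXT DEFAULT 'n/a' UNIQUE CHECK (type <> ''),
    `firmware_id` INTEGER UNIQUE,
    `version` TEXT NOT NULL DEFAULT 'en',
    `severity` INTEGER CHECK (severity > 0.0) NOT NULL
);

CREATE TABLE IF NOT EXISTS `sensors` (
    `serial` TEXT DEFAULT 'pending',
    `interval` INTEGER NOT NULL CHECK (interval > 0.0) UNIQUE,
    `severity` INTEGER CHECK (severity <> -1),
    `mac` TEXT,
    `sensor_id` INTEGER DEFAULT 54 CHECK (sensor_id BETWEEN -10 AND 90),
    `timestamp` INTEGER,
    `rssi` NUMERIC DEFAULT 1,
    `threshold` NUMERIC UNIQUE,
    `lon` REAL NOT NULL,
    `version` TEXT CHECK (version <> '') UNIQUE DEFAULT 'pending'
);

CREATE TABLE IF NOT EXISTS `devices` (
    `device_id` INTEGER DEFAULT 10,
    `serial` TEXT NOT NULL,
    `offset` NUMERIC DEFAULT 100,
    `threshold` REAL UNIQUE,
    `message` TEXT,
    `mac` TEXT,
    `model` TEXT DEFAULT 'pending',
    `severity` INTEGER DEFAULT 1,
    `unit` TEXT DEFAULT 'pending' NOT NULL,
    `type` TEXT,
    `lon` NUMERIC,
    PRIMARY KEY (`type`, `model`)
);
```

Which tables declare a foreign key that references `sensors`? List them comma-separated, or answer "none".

none

No REFERENCES clause anywhere in the schema names sensors.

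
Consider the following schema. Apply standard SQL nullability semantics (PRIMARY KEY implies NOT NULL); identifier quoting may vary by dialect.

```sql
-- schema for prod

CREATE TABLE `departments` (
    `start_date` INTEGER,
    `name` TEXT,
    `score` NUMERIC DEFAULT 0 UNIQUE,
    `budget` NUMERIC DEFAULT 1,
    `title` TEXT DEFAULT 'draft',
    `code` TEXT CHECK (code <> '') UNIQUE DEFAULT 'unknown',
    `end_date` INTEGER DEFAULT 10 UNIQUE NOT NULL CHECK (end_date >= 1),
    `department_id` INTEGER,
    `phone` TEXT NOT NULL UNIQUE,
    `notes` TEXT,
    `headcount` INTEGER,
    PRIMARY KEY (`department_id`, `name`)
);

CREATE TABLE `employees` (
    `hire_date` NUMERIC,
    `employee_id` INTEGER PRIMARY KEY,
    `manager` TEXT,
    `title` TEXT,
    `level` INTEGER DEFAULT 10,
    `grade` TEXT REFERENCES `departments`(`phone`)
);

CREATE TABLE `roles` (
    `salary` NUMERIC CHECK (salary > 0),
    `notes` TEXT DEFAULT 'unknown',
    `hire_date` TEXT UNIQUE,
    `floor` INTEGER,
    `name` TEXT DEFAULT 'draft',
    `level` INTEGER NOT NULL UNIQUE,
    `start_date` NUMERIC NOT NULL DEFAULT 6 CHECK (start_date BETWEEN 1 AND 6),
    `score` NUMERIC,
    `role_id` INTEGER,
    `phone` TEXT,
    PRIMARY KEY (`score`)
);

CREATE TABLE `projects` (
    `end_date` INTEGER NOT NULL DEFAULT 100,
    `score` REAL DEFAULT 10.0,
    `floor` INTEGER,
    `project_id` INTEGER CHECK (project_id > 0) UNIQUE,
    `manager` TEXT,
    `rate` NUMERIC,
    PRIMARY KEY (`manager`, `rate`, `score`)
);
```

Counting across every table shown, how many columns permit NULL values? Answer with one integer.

departments: 7 nullable (start_date, score, budget, title, code, notes, headcount — PK (department_id, name) and explicit NOT NULL columns excluded).
employees: 5 nullable (hire_date, manager, title, level, grade — PK (employee_id) and explicit NOT NULL columns excluded).
roles: 7 nullable (salary, notes, hire_date, floor, name, role_id, phone — PK (score) and explicit NOT NULL columns excluded).
projects: 2 nullable (floor, project_id — PK (manager, rate, score) and explicit NOT NULL columns excluded).
Total: 7 + 5 + 7 + 2 = 21.

21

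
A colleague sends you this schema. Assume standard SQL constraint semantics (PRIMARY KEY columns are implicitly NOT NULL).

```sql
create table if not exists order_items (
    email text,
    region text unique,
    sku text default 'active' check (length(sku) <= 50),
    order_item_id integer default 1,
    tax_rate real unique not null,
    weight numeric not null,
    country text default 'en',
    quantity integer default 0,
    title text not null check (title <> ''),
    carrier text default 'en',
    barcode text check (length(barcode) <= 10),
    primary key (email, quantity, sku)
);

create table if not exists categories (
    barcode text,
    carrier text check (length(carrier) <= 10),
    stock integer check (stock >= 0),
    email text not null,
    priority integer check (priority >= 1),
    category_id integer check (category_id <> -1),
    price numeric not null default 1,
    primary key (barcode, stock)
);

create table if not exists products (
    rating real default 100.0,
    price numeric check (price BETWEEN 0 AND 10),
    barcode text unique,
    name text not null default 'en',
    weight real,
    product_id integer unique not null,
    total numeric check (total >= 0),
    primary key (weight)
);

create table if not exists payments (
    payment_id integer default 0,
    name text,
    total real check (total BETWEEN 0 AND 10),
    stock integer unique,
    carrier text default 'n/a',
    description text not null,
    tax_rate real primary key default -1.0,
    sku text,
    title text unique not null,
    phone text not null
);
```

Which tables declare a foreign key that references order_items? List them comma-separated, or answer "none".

No REFERENCES clause anywhere in the schema names order_items.

none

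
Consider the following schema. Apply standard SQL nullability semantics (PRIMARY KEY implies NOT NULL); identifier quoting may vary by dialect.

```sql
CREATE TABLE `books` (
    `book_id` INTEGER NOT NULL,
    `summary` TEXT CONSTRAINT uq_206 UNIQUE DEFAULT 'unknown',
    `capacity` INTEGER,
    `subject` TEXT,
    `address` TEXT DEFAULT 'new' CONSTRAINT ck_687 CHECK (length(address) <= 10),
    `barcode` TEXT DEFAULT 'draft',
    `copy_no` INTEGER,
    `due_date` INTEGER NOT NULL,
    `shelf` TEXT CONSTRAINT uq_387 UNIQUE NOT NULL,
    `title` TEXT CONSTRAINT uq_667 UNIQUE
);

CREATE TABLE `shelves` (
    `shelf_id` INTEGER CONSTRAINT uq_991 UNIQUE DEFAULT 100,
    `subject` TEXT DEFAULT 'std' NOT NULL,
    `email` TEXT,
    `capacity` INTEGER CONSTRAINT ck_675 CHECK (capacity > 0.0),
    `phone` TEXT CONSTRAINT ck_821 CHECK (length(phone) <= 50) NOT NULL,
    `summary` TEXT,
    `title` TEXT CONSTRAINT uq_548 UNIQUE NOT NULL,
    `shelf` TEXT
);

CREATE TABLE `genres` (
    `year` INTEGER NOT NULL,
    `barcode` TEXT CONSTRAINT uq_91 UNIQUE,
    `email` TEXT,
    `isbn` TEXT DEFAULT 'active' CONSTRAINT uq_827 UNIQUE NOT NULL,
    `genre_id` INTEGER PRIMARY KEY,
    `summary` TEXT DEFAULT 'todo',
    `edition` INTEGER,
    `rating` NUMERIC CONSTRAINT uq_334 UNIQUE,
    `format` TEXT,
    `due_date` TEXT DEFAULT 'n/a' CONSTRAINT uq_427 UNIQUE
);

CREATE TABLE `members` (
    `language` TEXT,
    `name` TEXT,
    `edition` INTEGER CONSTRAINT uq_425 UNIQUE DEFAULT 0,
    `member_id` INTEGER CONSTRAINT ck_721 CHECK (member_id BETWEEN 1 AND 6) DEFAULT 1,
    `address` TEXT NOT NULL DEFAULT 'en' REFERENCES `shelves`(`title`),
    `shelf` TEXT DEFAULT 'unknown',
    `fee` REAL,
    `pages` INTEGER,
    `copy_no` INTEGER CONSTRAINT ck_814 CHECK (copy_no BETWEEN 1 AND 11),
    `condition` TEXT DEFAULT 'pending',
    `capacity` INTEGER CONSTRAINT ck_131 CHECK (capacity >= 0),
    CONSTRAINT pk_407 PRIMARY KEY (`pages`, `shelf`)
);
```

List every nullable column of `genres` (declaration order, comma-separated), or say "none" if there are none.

barcode, email, summary, edition, rating, format, due_date

- year: declared NOT NULL → not nullable.
- barcode: UNIQUE does not imply NOT NULL → nullable.
- email: no NOT NULL constraint applies → nullable.
- isbn: declared NOT NULL → not nullable.
- genre_id: part of the PRIMARY KEY, which implies NOT NULL → not nullable.
- summary: DEFAULT only fills an omitted column; an explicit NULL is still allowed → nullable.
- edition: no NOT NULL constraint applies → nullable.
- rating: UNIQUE does not imply NOT NULL → nullable.
- format: no NOT NULL constraint applies → nullable.
- due_date: UNIQUE does not imply NOT NULL → nullable.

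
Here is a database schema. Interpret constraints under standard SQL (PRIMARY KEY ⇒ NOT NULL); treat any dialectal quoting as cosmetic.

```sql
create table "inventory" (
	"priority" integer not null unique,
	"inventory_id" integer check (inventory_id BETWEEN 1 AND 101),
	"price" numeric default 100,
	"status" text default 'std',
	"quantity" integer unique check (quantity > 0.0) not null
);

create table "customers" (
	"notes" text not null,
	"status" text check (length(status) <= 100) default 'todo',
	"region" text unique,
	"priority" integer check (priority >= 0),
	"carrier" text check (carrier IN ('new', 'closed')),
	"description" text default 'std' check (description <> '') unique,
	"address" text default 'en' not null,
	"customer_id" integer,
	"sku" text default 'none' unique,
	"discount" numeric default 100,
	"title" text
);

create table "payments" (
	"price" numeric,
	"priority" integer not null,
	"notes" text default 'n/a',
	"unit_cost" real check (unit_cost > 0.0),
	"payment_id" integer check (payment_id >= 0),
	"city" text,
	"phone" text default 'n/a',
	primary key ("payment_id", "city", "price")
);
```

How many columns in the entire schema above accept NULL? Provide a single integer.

inventory: 3 nullable (inventory_id, price, status — PK none and explicit NOT NULL columns excluded).
customers: 9 nullable (status, region, priority, carrier, description, customer_id, sku, discount, title — PK none and explicit NOT NULL columns excluded).
payments: 3 nullable (notes, unit_cost, phone — PK (payment_id, city, price) and explicit NOT NULL columns excluded).
Total: 3 + 9 + 3 = 15.

15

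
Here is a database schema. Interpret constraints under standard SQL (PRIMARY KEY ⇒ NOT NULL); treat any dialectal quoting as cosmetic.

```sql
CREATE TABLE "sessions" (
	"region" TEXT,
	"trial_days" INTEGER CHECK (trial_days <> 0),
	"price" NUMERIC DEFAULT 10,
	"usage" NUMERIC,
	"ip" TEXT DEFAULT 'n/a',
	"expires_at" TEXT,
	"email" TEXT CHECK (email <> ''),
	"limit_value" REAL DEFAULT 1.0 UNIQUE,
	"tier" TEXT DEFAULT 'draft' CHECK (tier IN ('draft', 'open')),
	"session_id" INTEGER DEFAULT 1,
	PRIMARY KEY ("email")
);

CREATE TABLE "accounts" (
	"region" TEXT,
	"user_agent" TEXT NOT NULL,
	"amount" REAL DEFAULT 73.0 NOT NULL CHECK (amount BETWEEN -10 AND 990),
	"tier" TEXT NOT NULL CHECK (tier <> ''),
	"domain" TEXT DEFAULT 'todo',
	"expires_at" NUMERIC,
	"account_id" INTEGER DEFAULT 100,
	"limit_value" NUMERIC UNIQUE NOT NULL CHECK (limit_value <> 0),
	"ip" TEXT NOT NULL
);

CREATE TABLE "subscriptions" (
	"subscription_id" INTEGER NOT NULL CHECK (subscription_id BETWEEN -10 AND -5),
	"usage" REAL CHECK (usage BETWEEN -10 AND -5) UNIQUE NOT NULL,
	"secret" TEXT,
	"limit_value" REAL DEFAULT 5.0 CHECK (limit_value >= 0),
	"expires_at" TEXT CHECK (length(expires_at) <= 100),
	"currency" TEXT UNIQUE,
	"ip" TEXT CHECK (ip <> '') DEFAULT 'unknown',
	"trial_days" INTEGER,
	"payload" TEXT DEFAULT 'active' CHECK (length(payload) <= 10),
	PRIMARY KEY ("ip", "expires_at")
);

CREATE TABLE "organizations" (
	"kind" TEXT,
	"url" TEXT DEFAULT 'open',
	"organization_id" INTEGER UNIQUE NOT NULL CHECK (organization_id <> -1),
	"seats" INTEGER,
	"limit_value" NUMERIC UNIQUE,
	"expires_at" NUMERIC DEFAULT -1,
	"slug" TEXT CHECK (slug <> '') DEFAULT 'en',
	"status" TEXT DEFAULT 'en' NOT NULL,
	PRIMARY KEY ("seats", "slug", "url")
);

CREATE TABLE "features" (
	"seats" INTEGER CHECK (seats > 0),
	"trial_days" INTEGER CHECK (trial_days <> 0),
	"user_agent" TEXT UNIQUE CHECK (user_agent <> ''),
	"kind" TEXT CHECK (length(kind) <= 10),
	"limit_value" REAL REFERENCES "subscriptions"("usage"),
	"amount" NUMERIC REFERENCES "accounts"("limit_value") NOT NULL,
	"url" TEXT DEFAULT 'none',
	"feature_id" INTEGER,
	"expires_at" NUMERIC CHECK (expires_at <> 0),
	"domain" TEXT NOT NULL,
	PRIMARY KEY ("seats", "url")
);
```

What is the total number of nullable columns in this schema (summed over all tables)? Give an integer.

sessions: 9 nullable (region, trial_days, price, usage, ip, expires_at, limit_value, tier, session_id — PK (email) and explicit NOT NULL columns excluded).
accounts: 4 nullable (region, domain, expires_at, account_id — PK none and explicit NOT NULL columns excluded).
subscriptions: 5 nullable (secret, limit_value, currency, trial_days, payload — PK (ip, expires_at) and explicit NOT NULL columns excluded).
organizations: 3 nullable (kind, limit_value, expires_at — PK (seats, slug, url) and explicit NOT NULL columns excluded).
features: 6 nullable (trial_days, user_agent, kind, limit_value, feature_id, expires_at — PK (seats, url) and explicit NOT NULL columns excluded).
Total: 9 + 4 + 5 + 3 + 6 = 27.

27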